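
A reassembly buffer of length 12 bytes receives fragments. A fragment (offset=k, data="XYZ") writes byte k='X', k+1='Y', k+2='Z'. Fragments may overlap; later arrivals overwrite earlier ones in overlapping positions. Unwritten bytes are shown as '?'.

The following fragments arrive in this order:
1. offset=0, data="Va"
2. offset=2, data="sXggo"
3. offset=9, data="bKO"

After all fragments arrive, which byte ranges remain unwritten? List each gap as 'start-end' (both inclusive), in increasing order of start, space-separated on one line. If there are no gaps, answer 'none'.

Fragment 1: offset=0 len=2
Fragment 2: offset=2 len=5
Fragment 3: offset=9 len=3
Gaps: 7-8

Answer: 7-8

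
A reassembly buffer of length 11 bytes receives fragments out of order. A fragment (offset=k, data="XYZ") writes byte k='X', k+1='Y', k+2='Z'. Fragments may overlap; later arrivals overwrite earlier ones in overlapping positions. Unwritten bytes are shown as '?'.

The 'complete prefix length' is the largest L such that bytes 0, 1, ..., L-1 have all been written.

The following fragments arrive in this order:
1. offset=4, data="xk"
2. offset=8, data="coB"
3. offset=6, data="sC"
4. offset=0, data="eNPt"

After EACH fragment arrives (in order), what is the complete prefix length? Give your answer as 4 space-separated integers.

Fragment 1: offset=4 data="xk" -> buffer=????xk????? -> prefix_len=0
Fragment 2: offset=8 data="coB" -> buffer=????xk??coB -> prefix_len=0
Fragment 3: offset=6 data="sC" -> buffer=????xksCcoB -> prefix_len=0
Fragment 4: offset=0 data="eNPt" -> buffer=eNPtxksCcoB -> prefix_len=11

Answer: 0 0 0 11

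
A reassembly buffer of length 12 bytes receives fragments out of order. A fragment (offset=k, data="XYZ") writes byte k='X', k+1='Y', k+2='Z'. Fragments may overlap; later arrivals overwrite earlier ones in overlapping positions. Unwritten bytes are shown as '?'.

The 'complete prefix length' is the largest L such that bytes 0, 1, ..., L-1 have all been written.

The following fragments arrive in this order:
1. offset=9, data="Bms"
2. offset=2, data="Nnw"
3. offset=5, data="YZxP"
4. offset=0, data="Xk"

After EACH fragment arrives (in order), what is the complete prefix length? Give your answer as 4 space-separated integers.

Answer: 0 0 0 12

Derivation:
Fragment 1: offset=9 data="Bms" -> buffer=?????????Bms -> prefix_len=0
Fragment 2: offset=2 data="Nnw" -> buffer=??Nnw????Bms -> prefix_len=0
Fragment 3: offset=5 data="YZxP" -> buffer=??NnwYZxPBms -> prefix_len=0
Fragment 4: offset=0 data="Xk" -> buffer=XkNnwYZxPBms -> prefix_len=12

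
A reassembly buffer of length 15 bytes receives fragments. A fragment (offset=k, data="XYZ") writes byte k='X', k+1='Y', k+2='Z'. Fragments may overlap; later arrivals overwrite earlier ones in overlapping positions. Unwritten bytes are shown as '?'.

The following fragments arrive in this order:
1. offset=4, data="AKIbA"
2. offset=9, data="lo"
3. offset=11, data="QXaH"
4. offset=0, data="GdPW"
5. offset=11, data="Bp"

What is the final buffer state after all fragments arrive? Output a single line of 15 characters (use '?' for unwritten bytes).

Fragment 1: offset=4 data="AKIbA" -> buffer=????AKIbA??????
Fragment 2: offset=9 data="lo" -> buffer=????AKIbAlo????
Fragment 3: offset=11 data="QXaH" -> buffer=????AKIbAloQXaH
Fragment 4: offset=0 data="GdPW" -> buffer=GdPWAKIbAloQXaH
Fragment 5: offset=11 data="Bp" -> buffer=GdPWAKIbAloBpaH

Answer: GdPWAKIbAloBpaH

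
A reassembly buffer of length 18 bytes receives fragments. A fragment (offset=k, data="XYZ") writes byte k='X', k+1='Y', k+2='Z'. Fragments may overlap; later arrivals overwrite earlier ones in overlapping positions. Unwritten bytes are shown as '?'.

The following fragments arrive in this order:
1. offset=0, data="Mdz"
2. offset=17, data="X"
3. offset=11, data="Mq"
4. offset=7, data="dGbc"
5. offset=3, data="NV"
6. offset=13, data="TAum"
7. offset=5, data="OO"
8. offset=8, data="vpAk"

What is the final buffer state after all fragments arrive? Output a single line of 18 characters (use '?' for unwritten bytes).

Fragment 1: offset=0 data="Mdz" -> buffer=Mdz???????????????
Fragment 2: offset=17 data="X" -> buffer=Mdz??????????????X
Fragment 3: offset=11 data="Mq" -> buffer=Mdz????????Mq????X
Fragment 4: offset=7 data="dGbc" -> buffer=Mdz????dGbcMq????X
Fragment 5: offset=3 data="NV" -> buffer=MdzNV??dGbcMq????X
Fragment 6: offset=13 data="TAum" -> buffer=MdzNV??dGbcMqTAumX
Fragment 7: offset=5 data="OO" -> buffer=MdzNVOOdGbcMqTAumX
Fragment 8: offset=8 data="vpAk" -> buffer=MdzNVOOdvpAkqTAumX

Answer: MdzNVOOdvpAkqTAumX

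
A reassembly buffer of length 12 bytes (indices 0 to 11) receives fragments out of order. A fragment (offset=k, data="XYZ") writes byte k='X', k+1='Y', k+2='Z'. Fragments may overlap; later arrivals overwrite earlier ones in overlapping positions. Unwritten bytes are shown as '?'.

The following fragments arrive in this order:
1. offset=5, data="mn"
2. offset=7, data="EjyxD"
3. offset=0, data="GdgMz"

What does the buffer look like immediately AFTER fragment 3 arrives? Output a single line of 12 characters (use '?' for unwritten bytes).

Answer: GdgMzmnEjyxD

Derivation:
Fragment 1: offset=5 data="mn" -> buffer=?????mn?????
Fragment 2: offset=7 data="EjyxD" -> buffer=?????mnEjyxD
Fragment 3: offset=0 data="GdgMz" -> buffer=GdgMzmnEjyxD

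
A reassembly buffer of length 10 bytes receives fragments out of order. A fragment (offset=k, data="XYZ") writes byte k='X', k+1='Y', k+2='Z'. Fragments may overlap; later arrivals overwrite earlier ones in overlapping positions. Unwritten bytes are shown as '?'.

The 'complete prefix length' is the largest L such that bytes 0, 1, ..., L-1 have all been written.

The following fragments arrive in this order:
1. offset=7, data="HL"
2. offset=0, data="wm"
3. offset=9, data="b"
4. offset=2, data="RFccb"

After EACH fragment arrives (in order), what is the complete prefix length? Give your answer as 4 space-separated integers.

Answer: 0 2 2 10

Derivation:
Fragment 1: offset=7 data="HL" -> buffer=???????HL? -> prefix_len=0
Fragment 2: offset=0 data="wm" -> buffer=wm?????HL? -> prefix_len=2
Fragment 3: offset=9 data="b" -> buffer=wm?????HLb -> prefix_len=2
Fragment 4: offset=2 data="RFccb" -> buffer=wmRFccbHLb -> prefix_len=10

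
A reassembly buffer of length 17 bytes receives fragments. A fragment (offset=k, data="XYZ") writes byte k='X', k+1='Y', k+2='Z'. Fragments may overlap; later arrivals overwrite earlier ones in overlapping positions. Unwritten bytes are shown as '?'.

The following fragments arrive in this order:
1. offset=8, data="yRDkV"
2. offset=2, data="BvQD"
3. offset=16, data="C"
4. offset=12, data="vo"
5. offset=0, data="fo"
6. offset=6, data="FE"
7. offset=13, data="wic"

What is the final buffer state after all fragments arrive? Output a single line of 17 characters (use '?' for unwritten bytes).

Fragment 1: offset=8 data="yRDkV" -> buffer=????????yRDkV????
Fragment 2: offset=2 data="BvQD" -> buffer=??BvQD??yRDkV????
Fragment 3: offset=16 data="C" -> buffer=??BvQD??yRDkV???C
Fragment 4: offset=12 data="vo" -> buffer=??BvQD??yRDkvo??C
Fragment 5: offset=0 data="fo" -> buffer=foBvQD??yRDkvo??C
Fragment 6: offset=6 data="FE" -> buffer=foBvQDFEyRDkvo??C
Fragment 7: offset=13 data="wic" -> buffer=foBvQDFEyRDkvwicC

Answer: foBvQDFEyRDkvwicC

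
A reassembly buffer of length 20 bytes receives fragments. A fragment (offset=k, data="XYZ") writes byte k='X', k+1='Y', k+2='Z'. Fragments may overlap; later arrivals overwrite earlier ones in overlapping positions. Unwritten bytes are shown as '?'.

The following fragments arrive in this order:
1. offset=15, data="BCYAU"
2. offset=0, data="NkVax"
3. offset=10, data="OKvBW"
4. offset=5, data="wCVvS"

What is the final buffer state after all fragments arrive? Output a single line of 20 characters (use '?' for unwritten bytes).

Fragment 1: offset=15 data="BCYAU" -> buffer=???????????????BCYAU
Fragment 2: offset=0 data="NkVax" -> buffer=NkVax??????????BCYAU
Fragment 3: offset=10 data="OKvBW" -> buffer=NkVax?????OKvBWBCYAU
Fragment 4: offset=5 data="wCVvS" -> buffer=NkVaxwCVvSOKvBWBCYAU

Answer: NkVaxwCVvSOKvBWBCYAU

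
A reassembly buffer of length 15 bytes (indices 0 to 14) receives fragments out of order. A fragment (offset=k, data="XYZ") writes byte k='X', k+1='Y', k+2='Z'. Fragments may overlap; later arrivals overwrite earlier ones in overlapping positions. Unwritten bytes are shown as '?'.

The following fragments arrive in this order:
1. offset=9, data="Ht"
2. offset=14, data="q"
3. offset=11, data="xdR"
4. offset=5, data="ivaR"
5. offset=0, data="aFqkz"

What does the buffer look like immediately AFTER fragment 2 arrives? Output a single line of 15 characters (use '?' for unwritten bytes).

Answer: ?????????Ht???q

Derivation:
Fragment 1: offset=9 data="Ht" -> buffer=?????????Ht????
Fragment 2: offset=14 data="q" -> buffer=?????????Ht???q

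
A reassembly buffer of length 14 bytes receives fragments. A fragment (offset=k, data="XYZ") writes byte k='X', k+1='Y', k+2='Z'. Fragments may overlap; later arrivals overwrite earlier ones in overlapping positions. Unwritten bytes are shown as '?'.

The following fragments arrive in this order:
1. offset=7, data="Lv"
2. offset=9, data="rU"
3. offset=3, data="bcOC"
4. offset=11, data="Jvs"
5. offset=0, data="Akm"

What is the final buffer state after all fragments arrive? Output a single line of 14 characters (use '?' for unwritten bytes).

Fragment 1: offset=7 data="Lv" -> buffer=???????Lv?????
Fragment 2: offset=9 data="rU" -> buffer=???????LvrU???
Fragment 3: offset=3 data="bcOC" -> buffer=???bcOCLvrU???
Fragment 4: offset=11 data="Jvs" -> buffer=???bcOCLvrUJvs
Fragment 5: offset=0 data="Akm" -> buffer=AkmbcOCLvrUJvs

Answer: AkmbcOCLvrUJvs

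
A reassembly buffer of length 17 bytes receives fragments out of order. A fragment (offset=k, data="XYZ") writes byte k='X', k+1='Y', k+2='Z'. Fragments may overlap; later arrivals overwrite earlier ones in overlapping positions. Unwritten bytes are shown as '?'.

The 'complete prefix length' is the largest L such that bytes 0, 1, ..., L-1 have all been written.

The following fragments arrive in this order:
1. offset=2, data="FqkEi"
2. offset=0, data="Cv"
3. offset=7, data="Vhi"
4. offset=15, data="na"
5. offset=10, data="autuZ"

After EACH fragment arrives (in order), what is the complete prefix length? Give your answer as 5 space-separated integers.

Fragment 1: offset=2 data="FqkEi" -> buffer=??FqkEi?????????? -> prefix_len=0
Fragment 2: offset=0 data="Cv" -> buffer=CvFqkEi?????????? -> prefix_len=7
Fragment 3: offset=7 data="Vhi" -> buffer=CvFqkEiVhi??????? -> prefix_len=10
Fragment 4: offset=15 data="na" -> buffer=CvFqkEiVhi?????na -> prefix_len=10
Fragment 5: offset=10 data="autuZ" -> buffer=CvFqkEiVhiautuZna -> prefix_len=17

Answer: 0 7 10 10 17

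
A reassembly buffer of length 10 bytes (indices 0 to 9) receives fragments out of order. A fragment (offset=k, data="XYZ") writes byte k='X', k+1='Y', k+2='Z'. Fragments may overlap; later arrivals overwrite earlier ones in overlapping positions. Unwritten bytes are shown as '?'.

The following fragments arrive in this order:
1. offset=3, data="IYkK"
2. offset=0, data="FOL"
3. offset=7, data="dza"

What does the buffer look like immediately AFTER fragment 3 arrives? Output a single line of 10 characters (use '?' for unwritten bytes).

Answer: FOLIYkKdza

Derivation:
Fragment 1: offset=3 data="IYkK" -> buffer=???IYkK???
Fragment 2: offset=0 data="FOL" -> buffer=FOLIYkK???
Fragment 3: offset=7 data="dza" -> buffer=FOLIYkKdza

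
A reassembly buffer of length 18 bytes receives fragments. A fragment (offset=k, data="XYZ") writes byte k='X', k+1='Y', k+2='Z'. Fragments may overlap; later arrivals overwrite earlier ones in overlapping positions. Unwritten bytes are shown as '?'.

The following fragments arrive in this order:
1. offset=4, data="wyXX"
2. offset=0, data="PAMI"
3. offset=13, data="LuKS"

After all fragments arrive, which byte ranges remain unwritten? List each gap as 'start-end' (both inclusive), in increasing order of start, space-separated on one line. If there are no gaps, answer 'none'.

Fragment 1: offset=4 len=4
Fragment 2: offset=0 len=4
Fragment 3: offset=13 len=4
Gaps: 8-12 17-17

Answer: 8-12 17-17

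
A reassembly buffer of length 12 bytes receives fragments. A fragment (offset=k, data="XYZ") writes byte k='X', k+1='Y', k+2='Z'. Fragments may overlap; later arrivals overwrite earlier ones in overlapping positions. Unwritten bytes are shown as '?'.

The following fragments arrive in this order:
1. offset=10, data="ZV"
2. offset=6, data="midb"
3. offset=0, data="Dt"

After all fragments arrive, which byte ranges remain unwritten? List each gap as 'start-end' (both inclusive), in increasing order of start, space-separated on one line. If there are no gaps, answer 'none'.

Answer: 2-5

Derivation:
Fragment 1: offset=10 len=2
Fragment 2: offset=6 len=4
Fragment 3: offset=0 len=2
Gaps: 2-5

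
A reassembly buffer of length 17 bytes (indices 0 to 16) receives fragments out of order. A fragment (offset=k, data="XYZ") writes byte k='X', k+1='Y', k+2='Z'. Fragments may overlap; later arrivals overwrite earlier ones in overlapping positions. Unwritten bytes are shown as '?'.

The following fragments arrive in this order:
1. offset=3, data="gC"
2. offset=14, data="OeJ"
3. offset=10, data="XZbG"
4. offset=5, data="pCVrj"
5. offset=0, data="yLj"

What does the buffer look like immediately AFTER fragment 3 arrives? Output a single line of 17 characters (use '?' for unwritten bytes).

Fragment 1: offset=3 data="gC" -> buffer=???gC????????????
Fragment 2: offset=14 data="OeJ" -> buffer=???gC?????????OeJ
Fragment 3: offset=10 data="XZbG" -> buffer=???gC?????XZbGOeJ

Answer: ???gC?????XZbGOeJ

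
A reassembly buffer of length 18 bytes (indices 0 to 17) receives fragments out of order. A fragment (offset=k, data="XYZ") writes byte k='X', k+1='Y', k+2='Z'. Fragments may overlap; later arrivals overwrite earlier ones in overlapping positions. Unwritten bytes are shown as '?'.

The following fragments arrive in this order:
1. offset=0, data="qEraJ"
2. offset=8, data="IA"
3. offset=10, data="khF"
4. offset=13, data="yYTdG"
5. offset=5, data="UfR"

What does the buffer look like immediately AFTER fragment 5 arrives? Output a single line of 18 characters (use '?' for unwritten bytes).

Answer: qEraJUfRIAkhFyYTdG

Derivation:
Fragment 1: offset=0 data="qEraJ" -> buffer=qEraJ?????????????
Fragment 2: offset=8 data="IA" -> buffer=qEraJ???IA????????
Fragment 3: offset=10 data="khF" -> buffer=qEraJ???IAkhF?????
Fragment 4: offset=13 data="yYTdG" -> buffer=qEraJ???IAkhFyYTdG
Fragment 5: offset=5 data="UfR" -> buffer=qEraJUfRIAkhFyYTdG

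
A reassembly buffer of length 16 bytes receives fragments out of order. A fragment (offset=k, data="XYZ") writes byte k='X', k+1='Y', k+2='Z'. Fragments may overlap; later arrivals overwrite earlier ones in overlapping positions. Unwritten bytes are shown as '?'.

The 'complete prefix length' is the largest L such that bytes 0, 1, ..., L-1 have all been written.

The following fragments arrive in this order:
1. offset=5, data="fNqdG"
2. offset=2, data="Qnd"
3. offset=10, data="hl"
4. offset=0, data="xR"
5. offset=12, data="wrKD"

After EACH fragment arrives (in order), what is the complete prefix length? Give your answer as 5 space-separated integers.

Fragment 1: offset=5 data="fNqdG" -> buffer=?????fNqdG?????? -> prefix_len=0
Fragment 2: offset=2 data="Qnd" -> buffer=??QndfNqdG?????? -> prefix_len=0
Fragment 3: offset=10 data="hl" -> buffer=??QndfNqdGhl???? -> prefix_len=0
Fragment 4: offset=0 data="xR" -> buffer=xRQndfNqdGhl???? -> prefix_len=12
Fragment 5: offset=12 data="wrKD" -> buffer=xRQndfNqdGhlwrKD -> prefix_len=16

Answer: 0 0 0 12 16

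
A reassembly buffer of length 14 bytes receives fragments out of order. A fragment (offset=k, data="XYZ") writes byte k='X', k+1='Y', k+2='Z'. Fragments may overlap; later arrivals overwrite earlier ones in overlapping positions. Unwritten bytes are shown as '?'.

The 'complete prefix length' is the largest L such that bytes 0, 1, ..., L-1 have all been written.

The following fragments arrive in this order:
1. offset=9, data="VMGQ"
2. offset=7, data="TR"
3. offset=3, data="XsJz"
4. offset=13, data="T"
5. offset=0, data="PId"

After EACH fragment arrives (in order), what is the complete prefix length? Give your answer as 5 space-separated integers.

Fragment 1: offset=9 data="VMGQ" -> buffer=?????????VMGQ? -> prefix_len=0
Fragment 2: offset=7 data="TR" -> buffer=???????TRVMGQ? -> prefix_len=0
Fragment 3: offset=3 data="XsJz" -> buffer=???XsJzTRVMGQ? -> prefix_len=0
Fragment 4: offset=13 data="T" -> buffer=???XsJzTRVMGQT -> prefix_len=0
Fragment 5: offset=0 data="PId" -> buffer=PIdXsJzTRVMGQT -> prefix_len=14

Answer: 0 0 0 0 14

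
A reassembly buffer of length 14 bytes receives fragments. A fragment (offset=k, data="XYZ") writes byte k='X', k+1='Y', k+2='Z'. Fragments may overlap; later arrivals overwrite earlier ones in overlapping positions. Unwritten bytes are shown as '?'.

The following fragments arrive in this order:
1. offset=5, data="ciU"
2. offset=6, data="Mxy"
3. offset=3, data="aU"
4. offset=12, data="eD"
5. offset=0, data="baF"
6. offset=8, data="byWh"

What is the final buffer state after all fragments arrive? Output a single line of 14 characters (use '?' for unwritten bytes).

Answer: baFaUcMxbyWheD

Derivation:
Fragment 1: offset=5 data="ciU" -> buffer=?????ciU??????
Fragment 2: offset=6 data="Mxy" -> buffer=?????cMxy?????
Fragment 3: offset=3 data="aU" -> buffer=???aUcMxy?????
Fragment 4: offset=12 data="eD" -> buffer=???aUcMxy???eD
Fragment 5: offset=0 data="baF" -> buffer=baFaUcMxy???eD
Fragment 6: offset=8 data="byWh" -> buffer=baFaUcMxbyWheD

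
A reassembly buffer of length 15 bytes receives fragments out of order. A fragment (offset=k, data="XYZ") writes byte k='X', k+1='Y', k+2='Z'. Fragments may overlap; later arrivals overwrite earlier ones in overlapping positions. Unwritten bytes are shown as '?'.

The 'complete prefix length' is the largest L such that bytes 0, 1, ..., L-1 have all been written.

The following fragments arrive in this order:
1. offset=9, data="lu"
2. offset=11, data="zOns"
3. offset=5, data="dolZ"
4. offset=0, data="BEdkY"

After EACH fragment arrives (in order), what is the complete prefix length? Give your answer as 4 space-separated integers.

Fragment 1: offset=9 data="lu" -> buffer=?????????lu???? -> prefix_len=0
Fragment 2: offset=11 data="zOns" -> buffer=?????????luzOns -> prefix_len=0
Fragment 3: offset=5 data="dolZ" -> buffer=?????dolZluzOns -> prefix_len=0
Fragment 4: offset=0 data="BEdkY" -> buffer=BEdkYdolZluzOns -> prefix_len=15

Answer: 0 0 0 15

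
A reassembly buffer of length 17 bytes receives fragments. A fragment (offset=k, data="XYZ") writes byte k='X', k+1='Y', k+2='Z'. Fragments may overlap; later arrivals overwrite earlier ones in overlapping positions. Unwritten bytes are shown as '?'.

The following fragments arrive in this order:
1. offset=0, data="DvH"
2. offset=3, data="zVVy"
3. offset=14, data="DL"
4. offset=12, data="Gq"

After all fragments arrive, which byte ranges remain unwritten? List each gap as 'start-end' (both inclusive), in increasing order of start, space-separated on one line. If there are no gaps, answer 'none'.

Fragment 1: offset=0 len=3
Fragment 2: offset=3 len=4
Fragment 3: offset=14 len=2
Fragment 4: offset=12 len=2
Gaps: 7-11 16-16

Answer: 7-11 16-16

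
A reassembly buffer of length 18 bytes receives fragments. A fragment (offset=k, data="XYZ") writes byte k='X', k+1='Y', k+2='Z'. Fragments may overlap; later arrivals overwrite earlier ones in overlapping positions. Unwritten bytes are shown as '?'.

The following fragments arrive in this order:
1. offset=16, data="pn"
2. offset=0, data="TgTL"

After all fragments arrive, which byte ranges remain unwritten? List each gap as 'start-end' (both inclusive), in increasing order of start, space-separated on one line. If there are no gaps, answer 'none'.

Fragment 1: offset=16 len=2
Fragment 2: offset=0 len=4
Gaps: 4-15

Answer: 4-15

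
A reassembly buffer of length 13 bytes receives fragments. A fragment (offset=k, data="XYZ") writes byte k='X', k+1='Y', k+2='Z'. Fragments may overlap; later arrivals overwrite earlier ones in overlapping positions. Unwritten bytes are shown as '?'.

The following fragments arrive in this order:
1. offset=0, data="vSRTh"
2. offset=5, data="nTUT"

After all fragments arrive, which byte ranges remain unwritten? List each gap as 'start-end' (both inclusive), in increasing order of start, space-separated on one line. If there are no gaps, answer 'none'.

Answer: 9-12

Derivation:
Fragment 1: offset=0 len=5
Fragment 2: offset=5 len=4
Gaps: 9-12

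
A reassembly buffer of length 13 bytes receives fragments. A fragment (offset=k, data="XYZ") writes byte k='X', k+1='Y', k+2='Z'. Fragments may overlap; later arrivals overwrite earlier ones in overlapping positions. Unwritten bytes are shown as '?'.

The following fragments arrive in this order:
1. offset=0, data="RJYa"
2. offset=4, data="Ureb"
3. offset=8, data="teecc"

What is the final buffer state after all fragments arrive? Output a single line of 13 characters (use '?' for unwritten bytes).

Answer: RJYaUrebteecc

Derivation:
Fragment 1: offset=0 data="RJYa" -> buffer=RJYa?????????
Fragment 2: offset=4 data="Ureb" -> buffer=RJYaUreb?????
Fragment 3: offset=8 data="teecc" -> buffer=RJYaUrebteecc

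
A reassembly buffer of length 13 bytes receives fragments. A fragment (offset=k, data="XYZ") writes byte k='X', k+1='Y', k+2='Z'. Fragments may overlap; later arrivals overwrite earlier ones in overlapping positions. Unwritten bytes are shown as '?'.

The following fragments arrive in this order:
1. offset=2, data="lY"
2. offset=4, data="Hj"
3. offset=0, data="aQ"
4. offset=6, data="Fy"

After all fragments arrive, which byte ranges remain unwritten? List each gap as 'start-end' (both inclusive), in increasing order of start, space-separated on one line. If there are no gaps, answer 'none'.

Fragment 1: offset=2 len=2
Fragment 2: offset=4 len=2
Fragment 3: offset=0 len=2
Fragment 4: offset=6 len=2
Gaps: 8-12

Answer: 8-12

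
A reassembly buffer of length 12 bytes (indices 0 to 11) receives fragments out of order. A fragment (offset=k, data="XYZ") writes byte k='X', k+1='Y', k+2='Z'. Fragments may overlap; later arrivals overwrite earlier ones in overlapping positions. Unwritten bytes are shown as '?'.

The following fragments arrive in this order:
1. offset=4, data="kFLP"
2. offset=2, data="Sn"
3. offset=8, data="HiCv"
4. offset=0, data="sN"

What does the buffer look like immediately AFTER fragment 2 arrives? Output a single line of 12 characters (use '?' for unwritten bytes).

Answer: ??SnkFLP????

Derivation:
Fragment 1: offset=4 data="kFLP" -> buffer=????kFLP????
Fragment 2: offset=2 data="Sn" -> buffer=??SnkFLP????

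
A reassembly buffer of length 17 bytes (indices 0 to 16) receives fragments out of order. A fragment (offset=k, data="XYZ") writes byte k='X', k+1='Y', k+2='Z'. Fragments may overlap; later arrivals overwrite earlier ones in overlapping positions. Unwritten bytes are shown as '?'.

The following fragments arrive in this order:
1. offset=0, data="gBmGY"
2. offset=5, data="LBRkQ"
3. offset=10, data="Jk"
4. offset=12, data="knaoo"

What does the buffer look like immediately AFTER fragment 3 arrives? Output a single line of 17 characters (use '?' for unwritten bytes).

Answer: gBmGYLBRkQJk?????

Derivation:
Fragment 1: offset=0 data="gBmGY" -> buffer=gBmGY????????????
Fragment 2: offset=5 data="LBRkQ" -> buffer=gBmGYLBRkQ???????
Fragment 3: offset=10 data="Jk" -> buffer=gBmGYLBRkQJk?????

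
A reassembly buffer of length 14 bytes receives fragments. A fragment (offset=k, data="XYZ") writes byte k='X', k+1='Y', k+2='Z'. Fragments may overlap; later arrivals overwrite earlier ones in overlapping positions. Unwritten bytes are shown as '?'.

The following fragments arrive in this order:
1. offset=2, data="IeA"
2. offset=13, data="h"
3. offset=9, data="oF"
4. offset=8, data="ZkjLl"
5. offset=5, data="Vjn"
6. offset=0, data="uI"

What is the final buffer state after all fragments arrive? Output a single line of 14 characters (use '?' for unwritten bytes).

Fragment 1: offset=2 data="IeA" -> buffer=??IeA?????????
Fragment 2: offset=13 data="h" -> buffer=??IeA????????h
Fragment 3: offset=9 data="oF" -> buffer=??IeA????oF??h
Fragment 4: offset=8 data="ZkjLl" -> buffer=??IeA???ZkjLlh
Fragment 5: offset=5 data="Vjn" -> buffer=??IeAVjnZkjLlh
Fragment 6: offset=0 data="uI" -> buffer=uIIeAVjnZkjLlh

Answer: uIIeAVjnZkjLlh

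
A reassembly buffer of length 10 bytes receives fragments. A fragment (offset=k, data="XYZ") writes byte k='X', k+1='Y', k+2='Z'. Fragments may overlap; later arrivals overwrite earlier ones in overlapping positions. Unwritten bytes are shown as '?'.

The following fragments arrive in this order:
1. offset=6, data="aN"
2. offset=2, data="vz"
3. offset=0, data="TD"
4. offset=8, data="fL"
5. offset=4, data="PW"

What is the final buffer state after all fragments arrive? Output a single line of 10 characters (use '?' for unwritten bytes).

Answer: TDvzPWaNfL

Derivation:
Fragment 1: offset=6 data="aN" -> buffer=??????aN??
Fragment 2: offset=2 data="vz" -> buffer=??vz??aN??
Fragment 3: offset=0 data="TD" -> buffer=TDvz??aN??
Fragment 4: offset=8 data="fL" -> buffer=TDvz??aNfL
Fragment 5: offset=4 data="PW" -> buffer=TDvzPWaNfL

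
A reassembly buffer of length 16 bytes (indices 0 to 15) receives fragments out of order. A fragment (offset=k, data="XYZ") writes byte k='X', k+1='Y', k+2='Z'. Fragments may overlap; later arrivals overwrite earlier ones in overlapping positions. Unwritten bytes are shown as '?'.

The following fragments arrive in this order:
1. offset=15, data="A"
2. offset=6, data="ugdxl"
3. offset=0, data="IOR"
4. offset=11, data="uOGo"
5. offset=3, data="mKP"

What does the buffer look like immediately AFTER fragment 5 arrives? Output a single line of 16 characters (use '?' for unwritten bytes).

Answer: IORmKPugdxluOGoA

Derivation:
Fragment 1: offset=15 data="A" -> buffer=???????????????A
Fragment 2: offset=6 data="ugdxl" -> buffer=??????ugdxl????A
Fragment 3: offset=0 data="IOR" -> buffer=IOR???ugdxl????A
Fragment 4: offset=11 data="uOGo" -> buffer=IOR???ugdxluOGoA
Fragment 5: offset=3 data="mKP" -> buffer=IORmKPugdxluOGoA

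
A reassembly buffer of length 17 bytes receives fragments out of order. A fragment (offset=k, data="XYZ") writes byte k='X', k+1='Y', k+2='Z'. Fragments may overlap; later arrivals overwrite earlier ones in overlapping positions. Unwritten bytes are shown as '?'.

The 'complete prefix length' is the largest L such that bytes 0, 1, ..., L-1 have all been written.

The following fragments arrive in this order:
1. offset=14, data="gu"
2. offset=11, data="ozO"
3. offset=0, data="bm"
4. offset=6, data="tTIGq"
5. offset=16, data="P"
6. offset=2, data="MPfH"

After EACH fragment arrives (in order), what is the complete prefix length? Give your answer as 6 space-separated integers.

Fragment 1: offset=14 data="gu" -> buffer=??????????????gu? -> prefix_len=0
Fragment 2: offset=11 data="ozO" -> buffer=???????????ozOgu? -> prefix_len=0
Fragment 3: offset=0 data="bm" -> buffer=bm?????????ozOgu? -> prefix_len=2
Fragment 4: offset=6 data="tTIGq" -> buffer=bm????tTIGqozOgu? -> prefix_len=2
Fragment 5: offset=16 data="P" -> buffer=bm????tTIGqozOguP -> prefix_len=2
Fragment 6: offset=2 data="MPfH" -> buffer=bmMPfHtTIGqozOguP -> prefix_len=17

Answer: 0 0 2 2 2 17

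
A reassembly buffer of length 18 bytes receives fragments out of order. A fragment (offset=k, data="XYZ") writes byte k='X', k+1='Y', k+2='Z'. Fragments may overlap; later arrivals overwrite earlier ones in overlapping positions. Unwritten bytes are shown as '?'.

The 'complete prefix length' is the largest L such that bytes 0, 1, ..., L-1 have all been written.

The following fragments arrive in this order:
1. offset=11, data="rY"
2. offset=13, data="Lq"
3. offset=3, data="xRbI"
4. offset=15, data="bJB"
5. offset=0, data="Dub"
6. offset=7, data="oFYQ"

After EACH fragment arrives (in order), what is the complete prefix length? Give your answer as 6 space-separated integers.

Fragment 1: offset=11 data="rY" -> buffer=???????????rY????? -> prefix_len=0
Fragment 2: offset=13 data="Lq" -> buffer=???????????rYLq??? -> prefix_len=0
Fragment 3: offset=3 data="xRbI" -> buffer=???xRbI????rYLq??? -> prefix_len=0
Fragment 4: offset=15 data="bJB" -> buffer=???xRbI????rYLqbJB -> prefix_len=0
Fragment 5: offset=0 data="Dub" -> buffer=DubxRbI????rYLqbJB -> prefix_len=7
Fragment 6: offset=7 data="oFYQ" -> buffer=DubxRbIoFYQrYLqbJB -> prefix_len=18

Answer: 0 0 0 0 7 18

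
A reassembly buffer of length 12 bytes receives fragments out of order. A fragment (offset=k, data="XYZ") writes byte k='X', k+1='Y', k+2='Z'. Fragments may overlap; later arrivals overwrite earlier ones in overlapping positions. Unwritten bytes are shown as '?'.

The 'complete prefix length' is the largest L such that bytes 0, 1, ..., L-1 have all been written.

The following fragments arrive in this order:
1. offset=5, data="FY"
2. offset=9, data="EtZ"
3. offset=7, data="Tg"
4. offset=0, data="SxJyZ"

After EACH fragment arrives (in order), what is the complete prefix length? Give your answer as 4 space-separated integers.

Answer: 0 0 0 12

Derivation:
Fragment 1: offset=5 data="FY" -> buffer=?????FY????? -> prefix_len=0
Fragment 2: offset=9 data="EtZ" -> buffer=?????FY??EtZ -> prefix_len=0
Fragment 3: offset=7 data="Tg" -> buffer=?????FYTgEtZ -> prefix_len=0
Fragment 4: offset=0 data="SxJyZ" -> buffer=SxJyZFYTgEtZ -> prefix_len=12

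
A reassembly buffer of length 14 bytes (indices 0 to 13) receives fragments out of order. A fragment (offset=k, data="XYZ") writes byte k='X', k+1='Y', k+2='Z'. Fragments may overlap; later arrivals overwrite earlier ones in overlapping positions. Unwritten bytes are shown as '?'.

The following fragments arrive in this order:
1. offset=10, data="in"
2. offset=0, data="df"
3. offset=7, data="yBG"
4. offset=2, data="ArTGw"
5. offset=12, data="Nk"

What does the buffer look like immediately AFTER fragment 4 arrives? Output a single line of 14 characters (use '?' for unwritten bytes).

Answer: dfArTGwyBGin??

Derivation:
Fragment 1: offset=10 data="in" -> buffer=??????????in??
Fragment 2: offset=0 data="df" -> buffer=df????????in??
Fragment 3: offset=7 data="yBG" -> buffer=df?????yBGin??
Fragment 4: offset=2 data="ArTGw" -> buffer=dfArTGwyBGin??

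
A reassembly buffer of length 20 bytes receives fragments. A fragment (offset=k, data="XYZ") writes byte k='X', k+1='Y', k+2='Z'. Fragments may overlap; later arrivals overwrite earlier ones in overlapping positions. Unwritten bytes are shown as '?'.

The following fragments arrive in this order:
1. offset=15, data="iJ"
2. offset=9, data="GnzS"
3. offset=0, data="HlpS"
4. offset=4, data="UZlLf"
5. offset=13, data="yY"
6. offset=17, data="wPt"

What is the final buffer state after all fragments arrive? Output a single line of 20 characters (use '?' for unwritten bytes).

Answer: HlpSUZlLfGnzSyYiJwPt

Derivation:
Fragment 1: offset=15 data="iJ" -> buffer=???????????????iJ???
Fragment 2: offset=9 data="GnzS" -> buffer=?????????GnzS??iJ???
Fragment 3: offset=0 data="HlpS" -> buffer=HlpS?????GnzS??iJ???
Fragment 4: offset=4 data="UZlLf" -> buffer=HlpSUZlLfGnzS??iJ???
Fragment 5: offset=13 data="yY" -> buffer=HlpSUZlLfGnzSyYiJ???
Fragment 6: offset=17 data="wPt" -> buffer=HlpSUZlLfGnzSyYiJwPt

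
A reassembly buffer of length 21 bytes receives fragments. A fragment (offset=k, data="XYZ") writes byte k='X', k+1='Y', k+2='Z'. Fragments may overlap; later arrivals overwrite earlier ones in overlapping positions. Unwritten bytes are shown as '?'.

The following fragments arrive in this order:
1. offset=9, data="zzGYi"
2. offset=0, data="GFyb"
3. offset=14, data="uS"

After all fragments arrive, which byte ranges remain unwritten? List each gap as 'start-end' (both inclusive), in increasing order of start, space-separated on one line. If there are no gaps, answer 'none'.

Fragment 1: offset=9 len=5
Fragment 2: offset=0 len=4
Fragment 3: offset=14 len=2
Gaps: 4-8 16-20

Answer: 4-8 16-20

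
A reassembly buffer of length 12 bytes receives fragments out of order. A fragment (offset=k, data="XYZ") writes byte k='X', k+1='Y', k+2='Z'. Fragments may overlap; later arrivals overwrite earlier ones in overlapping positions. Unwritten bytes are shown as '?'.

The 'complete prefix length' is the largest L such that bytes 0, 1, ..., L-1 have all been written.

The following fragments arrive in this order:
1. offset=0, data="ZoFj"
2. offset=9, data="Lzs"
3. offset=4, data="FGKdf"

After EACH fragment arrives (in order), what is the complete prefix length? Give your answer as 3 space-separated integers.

Fragment 1: offset=0 data="ZoFj" -> buffer=ZoFj???????? -> prefix_len=4
Fragment 2: offset=9 data="Lzs" -> buffer=ZoFj?????Lzs -> prefix_len=4
Fragment 3: offset=4 data="FGKdf" -> buffer=ZoFjFGKdfLzs -> prefix_len=12

Answer: 4 4 12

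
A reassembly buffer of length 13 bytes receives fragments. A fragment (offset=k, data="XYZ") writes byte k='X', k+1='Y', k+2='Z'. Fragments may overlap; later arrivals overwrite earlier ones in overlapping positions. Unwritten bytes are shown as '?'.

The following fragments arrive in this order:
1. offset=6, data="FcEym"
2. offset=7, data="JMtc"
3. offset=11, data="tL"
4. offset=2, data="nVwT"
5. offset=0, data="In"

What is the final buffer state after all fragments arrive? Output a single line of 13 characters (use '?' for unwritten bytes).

Fragment 1: offset=6 data="FcEym" -> buffer=??????FcEym??
Fragment 2: offset=7 data="JMtc" -> buffer=??????FJMtc??
Fragment 3: offset=11 data="tL" -> buffer=??????FJMtctL
Fragment 4: offset=2 data="nVwT" -> buffer=??nVwTFJMtctL
Fragment 5: offset=0 data="In" -> buffer=InnVwTFJMtctL

Answer: InnVwTFJMtctL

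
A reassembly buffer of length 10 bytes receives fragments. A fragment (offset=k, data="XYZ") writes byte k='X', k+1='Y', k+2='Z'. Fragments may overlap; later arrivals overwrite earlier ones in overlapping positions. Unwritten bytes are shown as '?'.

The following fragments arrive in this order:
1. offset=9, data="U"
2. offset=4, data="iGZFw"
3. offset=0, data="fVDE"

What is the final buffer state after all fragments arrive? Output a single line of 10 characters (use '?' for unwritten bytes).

Fragment 1: offset=9 data="U" -> buffer=?????????U
Fragment 2: offset=4 data="iGZFw" -> buffer=????iGZFwU
Fragment 3: offset=0 data="fVDE" -> buffer=fVDEiGZFwU

Answer: fVDEiGZFwU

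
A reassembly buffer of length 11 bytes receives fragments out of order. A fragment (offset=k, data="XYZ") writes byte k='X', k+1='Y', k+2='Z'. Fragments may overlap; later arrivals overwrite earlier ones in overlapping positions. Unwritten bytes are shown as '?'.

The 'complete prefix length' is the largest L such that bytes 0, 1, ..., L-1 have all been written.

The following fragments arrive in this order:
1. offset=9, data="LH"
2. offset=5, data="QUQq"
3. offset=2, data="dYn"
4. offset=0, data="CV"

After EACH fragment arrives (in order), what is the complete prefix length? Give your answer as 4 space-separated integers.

Fragment 1: offset=9 data="LH" -> buffer=?????????LH -> prefix_len=0
Fragment 2: offset=5 data="QUQq" -> buffer=?????QUQqLH -> prefix_len=0
Fragment 3: offset=2 data="dYn" -> buffer=??dYnQUQqLH -> prefix_len=0
Fragment 4: offset=0 data="CV" -> buffer=CVdYnQUQqLH -> prefix_len=11

Answer: 0 0 0 11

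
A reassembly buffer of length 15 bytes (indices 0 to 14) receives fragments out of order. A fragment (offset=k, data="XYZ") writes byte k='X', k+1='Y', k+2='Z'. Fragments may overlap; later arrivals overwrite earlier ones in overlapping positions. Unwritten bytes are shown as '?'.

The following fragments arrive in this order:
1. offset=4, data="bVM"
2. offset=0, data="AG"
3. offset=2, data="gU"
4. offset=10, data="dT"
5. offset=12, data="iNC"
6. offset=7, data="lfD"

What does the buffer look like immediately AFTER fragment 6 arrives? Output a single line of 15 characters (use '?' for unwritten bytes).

Fragment 1: offset=4 data="bVM" -> buffer=????bVM????????
Fragment 2: offset=0 data="AG" -> buffer=AG??bVM????????
Fragment 3: offset=2 data="gU" -> buffer=AGgUbVM????????
Fragment 4: offset=10 data="dT" -> buffer=AGgUbVM???dT???
Fragment 5: offset=12 data="iNC" -> buffer=AGgUbVM???dTiNC
Fragment 6: offset=7 data="lfD" -> buffer=AGgUbVMlfDdTiNC

Answer: AGgUbVMlfDdTiNC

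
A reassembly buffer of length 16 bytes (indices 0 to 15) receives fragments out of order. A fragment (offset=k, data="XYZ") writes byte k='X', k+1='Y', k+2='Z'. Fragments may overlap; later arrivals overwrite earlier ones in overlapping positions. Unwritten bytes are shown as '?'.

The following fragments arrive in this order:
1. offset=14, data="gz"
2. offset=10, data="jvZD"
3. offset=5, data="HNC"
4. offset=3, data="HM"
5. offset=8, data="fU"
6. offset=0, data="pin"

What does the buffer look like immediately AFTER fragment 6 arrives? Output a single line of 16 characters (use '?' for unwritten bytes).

Answer: pinHMHNCfUjvZDgz

Derivation:
Fragment 1: offset=14 data="gz" -> buffer=??????????????gz
Fragment 2: offset=10 data="jvZD" -> buffer=??????????jvZDgz
Fragment 3: offset=5 data="HNC" -> buffer=?????HNC??jvZDgz
Fragment 4: offset=3 data="HM" -> buffer=???HMHNC??jvZDgz
Fragment 5: offset=8 data="fU" -> buffer=???HMHNCfUjvZDgz
Fragment 6: offset=0 data="pin" -> buffer=pinHMHNCfUjvZDgz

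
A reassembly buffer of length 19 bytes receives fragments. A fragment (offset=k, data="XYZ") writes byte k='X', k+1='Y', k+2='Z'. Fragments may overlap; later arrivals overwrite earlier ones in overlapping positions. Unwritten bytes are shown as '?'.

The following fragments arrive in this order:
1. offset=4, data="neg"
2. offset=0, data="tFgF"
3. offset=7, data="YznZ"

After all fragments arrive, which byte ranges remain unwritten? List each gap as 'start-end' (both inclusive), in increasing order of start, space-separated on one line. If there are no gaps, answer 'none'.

Fragment 1: offset=4 len=3
Fragment 2: offset=0 len=4
Fragment 3: offset=7 len=4
Gaps: 11-18

Answer: 11-18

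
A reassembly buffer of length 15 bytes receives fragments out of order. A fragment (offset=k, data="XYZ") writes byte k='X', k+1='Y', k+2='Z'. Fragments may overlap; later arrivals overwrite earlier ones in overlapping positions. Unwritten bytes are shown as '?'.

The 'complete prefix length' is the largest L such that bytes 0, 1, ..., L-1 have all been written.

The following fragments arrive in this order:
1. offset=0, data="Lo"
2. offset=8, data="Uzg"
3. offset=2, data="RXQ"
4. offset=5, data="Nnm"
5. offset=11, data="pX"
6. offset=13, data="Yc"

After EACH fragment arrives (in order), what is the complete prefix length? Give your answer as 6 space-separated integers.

Answer: 2 2 5 11 13 15

Derivation:
Fragment 1: offset=0 data="Lo" -> buffer=Lo????????????? -> prefix_len=2
Fragment 2: offset=8 data="Uzg" -> buffer=Lo??????Uzg???? -> prefix_len=2
Fragment 3: offset=2 data="RXQ" -> buffer=LoRXQ???Uzg???? -> prefix_len=5
Fragment 4: offset=5 data="Nnm" -> buffer=LoRXQNnmUzg???? -> prefix_len=11
Fragment 5: offset=11 data="pX" -> buffer=LoRXQNnmUzgpX?? -> prefix_len=13
Fragment 6: offset=13 data="Yc" -> buffer=LoRXQNnmUzgpXYc -> prefix_len=15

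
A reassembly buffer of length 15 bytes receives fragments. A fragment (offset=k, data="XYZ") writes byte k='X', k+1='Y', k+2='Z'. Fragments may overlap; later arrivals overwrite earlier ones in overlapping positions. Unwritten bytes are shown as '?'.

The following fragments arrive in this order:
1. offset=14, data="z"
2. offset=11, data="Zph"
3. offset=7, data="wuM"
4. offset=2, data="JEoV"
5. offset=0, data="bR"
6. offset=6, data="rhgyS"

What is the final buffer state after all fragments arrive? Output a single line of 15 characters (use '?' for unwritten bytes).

Answer: bRJEoVrhgySZphz

Derivation:
Fragment 1: offset=14 data="z" -> buffer=??????????????z
Fragment 2: offset=11 data="Zph" -> buffer=???????????Zphz
Fragment 3: offset=7 data="wuM" -> buffer=???????wuM?Zphz
Fragment 4: offset=2 data="JEoV" -> buffer=??JEoV?wuM?Zphz
Fragment 5: offset=0 data="bR" -> buffer=bRJEoV?wuM?Zphz
Fragment 6: offset=6 data="rhgyS" -> buffer=bRJEoVrhgySZphz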